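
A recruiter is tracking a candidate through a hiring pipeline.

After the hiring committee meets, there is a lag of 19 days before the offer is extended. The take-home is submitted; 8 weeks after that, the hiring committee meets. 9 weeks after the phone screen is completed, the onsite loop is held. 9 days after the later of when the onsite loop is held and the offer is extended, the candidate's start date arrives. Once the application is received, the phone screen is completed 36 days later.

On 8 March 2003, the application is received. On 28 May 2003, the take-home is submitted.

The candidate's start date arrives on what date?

The application is received: Mar 8, 2003.
The phone screen is completed: Mar 8, 2003 + 36 days = Apr 13, 2003.
The onsite loop is held: Apr 13, 2003 + 9 weeks = Jun 15, 2003.
The take-home is submitted: May 28, 2003.
The hiring committee meets: May 28, 2003 + 8 weeks = Jul 23, 2003.
The offer is extended: Jul 23, 2003 + 19 days = Aug 11, 2003.
Both prerequisites met — the onsite loop is held (Jun 15, 2003), the offer is extended (Aug 11, 2003); the later is Aug 11, 2003.
The candidate's start date arrives: Aug 11, 2003 + 9 days = Aug 20, 2003.

20 August 2003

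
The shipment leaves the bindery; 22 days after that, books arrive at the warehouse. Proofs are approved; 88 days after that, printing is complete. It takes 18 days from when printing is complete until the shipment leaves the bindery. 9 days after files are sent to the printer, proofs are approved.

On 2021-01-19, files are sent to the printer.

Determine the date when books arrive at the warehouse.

Files are sent to the printer: Jan 19, 2021.
Proofs are approved: Jan 19, 2021 + 9 days = Jan 28, 2021.
Printing is complete: Jan 28, 2021 + 88 days = Apr 26, 2021.
The shipment leaves the bindery: Apr 26, 2021 + 18 days = May 14, 2021.
Books arrive at the warehouse: May 14, 2021 + 22 days = Jun 5, 2021.

2021-06-05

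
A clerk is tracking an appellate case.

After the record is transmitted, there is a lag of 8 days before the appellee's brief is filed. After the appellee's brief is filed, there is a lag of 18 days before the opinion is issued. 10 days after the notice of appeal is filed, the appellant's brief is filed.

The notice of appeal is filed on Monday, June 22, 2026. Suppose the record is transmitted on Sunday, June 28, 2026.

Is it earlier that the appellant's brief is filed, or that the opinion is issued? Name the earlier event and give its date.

The notice of appeal is filed: Jun 22, 2026.
The appellant's brief is filed: Jun 22, 2026 + 10 days = Jul 2, 2026.
The record is transmitted: Jun 28, 2026.
The appellee's brief is filed: Jun 28, 2026 + 8 days = Jul 6, 2026.
The opinion is issued: Jul 6, 2026 + 18 days = Jul 24, 2026.
Comparing: the appellant's brief is filed on Jul 2, 2026 vs the opinion is issued on Jul 24, 2026. Earlier: the appellant's brief is filed.

The appellant's brief is filed — Thursday, July 2, 2026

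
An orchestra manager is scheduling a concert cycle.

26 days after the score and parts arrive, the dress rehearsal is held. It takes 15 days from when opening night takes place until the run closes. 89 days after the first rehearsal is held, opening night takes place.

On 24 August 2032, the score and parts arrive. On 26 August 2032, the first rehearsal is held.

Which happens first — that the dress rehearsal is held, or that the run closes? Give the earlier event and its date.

The dress rehearsal is held — 19 September 2032

The score and parts arrive: Aug 24, 2032.
The dress rehearsal is held: Aug 24, 2032 + 26 days = Sep 19, 2032.
The first rehearsal is held: Aug 26, 2032.
Opening night takes place: Aug 26, 2032 + 89 days = Nov 23, 2032.
The run closes: Nov 23, 2032 + 15 days = Dec 8, 2032.
Comparing: the dress rehearsal is held on Sep 19, 2032 vs the run closes on Dec 8, 2032. Earlier: the dress rehearsal is held.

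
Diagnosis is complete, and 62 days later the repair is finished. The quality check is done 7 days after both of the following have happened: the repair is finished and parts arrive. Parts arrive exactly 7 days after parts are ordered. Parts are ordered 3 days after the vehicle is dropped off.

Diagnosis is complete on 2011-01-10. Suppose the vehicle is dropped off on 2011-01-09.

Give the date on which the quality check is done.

Diagnosis is complete: Jan 10, 2011.
The repair is finished: Jan 10, 2011 + 62 days = Mar 13, 2011.
The vehicle is dropped off: Jan 9, 2011.
Parts are ordered: Jan 9, 2011 + 3 days = Jan 12, 2011.
Parts arrive: Jan 12, 2011 + 7 days = Jan 19, 2011.
Both prerequisites met — the repair is finished (Mar 13, 2011), parts arrive (Jan 19, 2011); the later is Mar 13, 2011.
The quality check is done: Mar 13, 2011 + 7 days = Mar 20, 2011.

2011-03-20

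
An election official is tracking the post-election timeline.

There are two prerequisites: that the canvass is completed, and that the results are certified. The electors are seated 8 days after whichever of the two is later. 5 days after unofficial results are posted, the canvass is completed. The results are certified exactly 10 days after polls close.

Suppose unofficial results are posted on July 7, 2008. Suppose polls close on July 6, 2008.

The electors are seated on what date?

July 24, 2008

Unofficial results are posted: Jul 7, 2008.
The canvass is completed: Jul 7, 2008 + 5 days = Jul 12, 2008.
Polls close: Jul 6, 2008.
The results are certified: Jul 6, 2008 + 10 days = Jul 16, 2008.
Both prerequisites met — the canvass is completed (Jul 12, 2008), the results are certified (Jul 16, 2008); the later is Jul 16, 2008.
The electors are seated: Jul 16, 2008 + 8 days = Jul 24, 2008.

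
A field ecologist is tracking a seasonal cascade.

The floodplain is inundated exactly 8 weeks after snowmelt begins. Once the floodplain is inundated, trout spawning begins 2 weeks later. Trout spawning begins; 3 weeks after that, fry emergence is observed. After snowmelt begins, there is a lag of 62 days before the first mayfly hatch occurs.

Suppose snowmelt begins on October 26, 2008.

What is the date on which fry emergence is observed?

Snowmelt begins: Oct 26, 2008.
The floodplain is inundated: Oct 26, 2008 + 8 weeks = Dec 21, 2008.
Trout spawning begins: Dec 21, 2008 + 2 weeks = Jan 4, 2009.
Fry emergence is observed: Jan 4, 2009 + 3 weeks = Jan 25, 2009.

January 25, 2009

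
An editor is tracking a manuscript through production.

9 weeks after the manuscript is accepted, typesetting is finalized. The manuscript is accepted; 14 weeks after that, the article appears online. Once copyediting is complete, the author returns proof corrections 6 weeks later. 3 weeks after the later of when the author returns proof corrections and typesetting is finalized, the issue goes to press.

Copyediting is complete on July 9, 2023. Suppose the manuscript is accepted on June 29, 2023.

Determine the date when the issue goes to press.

Copyediting is complete: Jul 9, 2023.
The author returns proof corrections: Jul 9, 2023 + 6 weeks = Aug 20, 2023.
The manuscript is accepted: Jun 29, 2023.
Typesetting is finalized: Jun 29, 2023 + 9 weeks = Aug 31, 2023.
Both prerequisites met — the author returns proof corrections (Aug 20, 2023), typesetting is finalized (Aug 31, 2023); the later is Aug 31, 2023.
The issue goes to press: Aug 31, 2023 + 3 weeks = Sep 21, 2023.

September 21, 2023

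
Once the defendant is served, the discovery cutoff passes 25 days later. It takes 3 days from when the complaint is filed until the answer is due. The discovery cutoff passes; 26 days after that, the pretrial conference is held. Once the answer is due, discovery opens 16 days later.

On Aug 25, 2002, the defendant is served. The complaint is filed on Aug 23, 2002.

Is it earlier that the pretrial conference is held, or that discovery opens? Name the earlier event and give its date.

The defendant is served: Aug 25, 2002.
The discovery cutoff passes: Aug 25, 2002 + 25 days = Sep 19, 2002.
The pretrial conference is held: Sep 19, 2002 + 26 days = Oct 15, 2002.
The complaint is filed: Aug 23, 2002.
The answer is due: Aug 23, 2002 + 3 days = Aug 26, 2002.
Discovery opens: Aug 26, 2002 + 16 days = Sep 11, 2002.
Comparing: the pretrial conference is held on Oct 15, 2002 vs discovery opens on Sep 11, 2002. Earlier: discovery opens.

Discovery opens — Sep 11, 2002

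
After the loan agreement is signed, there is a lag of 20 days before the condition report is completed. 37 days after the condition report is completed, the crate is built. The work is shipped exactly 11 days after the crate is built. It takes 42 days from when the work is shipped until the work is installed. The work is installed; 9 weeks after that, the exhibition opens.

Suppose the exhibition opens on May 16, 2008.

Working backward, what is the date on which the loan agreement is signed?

The exhibition opens: May 16, 2008.
The work is installed: May 16, 2008 − 9 weeks = Mar 14, 2008.
The work is shipped: Mar 14, 2008 − 42 days = Feb 1, 2008.
The crate is built: Feb 1, 2008 − 11 days = Jan 21, 2008.
The condition report is completed: Jan 21, 2008 − 37 days = Dec 15, 2007.
The loan agreement is signed: Dec 15, 2007 − 20 days = Nov 25, 2007.

Nov 25, 2007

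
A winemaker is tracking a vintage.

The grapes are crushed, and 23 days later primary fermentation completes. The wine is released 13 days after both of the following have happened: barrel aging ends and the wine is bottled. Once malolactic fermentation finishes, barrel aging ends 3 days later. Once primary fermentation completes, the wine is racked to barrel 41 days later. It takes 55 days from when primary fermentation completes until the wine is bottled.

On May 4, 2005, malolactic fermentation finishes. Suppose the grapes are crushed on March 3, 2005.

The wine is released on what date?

Malolactic fermentation finishes: May 4, 2005.
Barrel aging ends: May 4, 2005 + 3 days = May 7, 2005.
The grapes are crushed: Mar 3, 2005.
Primary fermentation completes: Mar 3, 2005 + 23 days = Mar 26, 2005.
The wine is bottled: Mar 26, 2005 + 55 days = May 20, 2005.
Both prerequisites met — barrel aging ends (May 7, 2005), the wine is bottled (May 20, 2005); the later is May 20, 2005.
The wine is released: May 20, 2005 + 13 days = Jun 2, 2005.

June 2, 2005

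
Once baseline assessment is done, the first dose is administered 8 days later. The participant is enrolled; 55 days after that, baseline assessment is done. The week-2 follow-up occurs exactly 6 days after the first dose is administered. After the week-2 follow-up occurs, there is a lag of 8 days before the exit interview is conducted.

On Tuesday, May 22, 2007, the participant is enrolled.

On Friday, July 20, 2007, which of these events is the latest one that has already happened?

Baseline assessment is done

The participant is enrolled: May 22, 2007.
Baseline assessment is done: May 22, 2007 + 55 days = Jul 16, 2007.
The first dose is administered: Jul 16, 2007 + 8 days = Jul 24, 2007.
The week-2 follow-up occurs: Jul 24, 2007 + 6 days = Jul 30, 2007.
The exit interview is conducted: Jul 30, 2007 + 8 days = Aug 7, 2007.
Jul 20, 2007 falls between when baseline assessment is done (Jul 16, 2007) and when the first dose is administered (Jul 24, 2007).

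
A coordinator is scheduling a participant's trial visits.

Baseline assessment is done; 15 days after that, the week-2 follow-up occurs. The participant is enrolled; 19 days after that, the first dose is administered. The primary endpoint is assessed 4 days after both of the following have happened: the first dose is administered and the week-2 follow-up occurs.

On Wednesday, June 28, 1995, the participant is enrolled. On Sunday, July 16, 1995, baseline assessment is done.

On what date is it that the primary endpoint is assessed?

The participant is enrolled: Jun 28, 1995.
The first dose is administered: Jun 28, 1995 + 19 days = Jul 17, 1995.
Baseline assessment is done: Jul 16, 1995.
The week-2 follow-up occurs: Jul 16, 1995 + 15 days = Jul 31, 1995.
Both prerequisites met — the first dose is administered (Jul 17, 1995), the week-2 follow-up occurs (Jul 31, 1995); the later is Jul 31, 1995.
The primary endpoint is assessed: Jul 31, 1995 + 4 days = Aug 4, 1995.

Friday, August 4, 1995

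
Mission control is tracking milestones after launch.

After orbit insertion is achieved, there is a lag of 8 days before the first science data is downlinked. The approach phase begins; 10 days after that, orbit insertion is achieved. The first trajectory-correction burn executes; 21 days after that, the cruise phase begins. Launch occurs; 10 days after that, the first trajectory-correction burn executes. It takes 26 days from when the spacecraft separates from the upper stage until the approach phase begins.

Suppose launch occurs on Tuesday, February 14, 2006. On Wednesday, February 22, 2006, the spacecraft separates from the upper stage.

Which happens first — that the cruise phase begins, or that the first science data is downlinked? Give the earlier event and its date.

The cruise phase begins — Friday, March 17, 2006

Launch occurs: Feb 14, 2006.
The first trajectory-correction burn executes: Feb 14, 2006 + 10 days = Feb 24, 2006.
The cruise phase begins: Feb 24, 2006 + 21 days = Mar 17, 2006.
The spacecraft separates from the upper stage: Feb 22, 2006.
The approach phase begins: Feb 22, 2006 + 26 days = Mar 20, 2006.
Orbit insertion is achieved: Mar 20, 2006 + 10 days = Mar 30, 2006.
The first science data is downlinked: Mar 30, 2006 + 8 days = Apr 7, 2006.
Comparing: the cruise phase begins on Mar 17, 2006 vs the first science data is downlinked on Apr 7, 2006. Earlier: the cruise phase begins.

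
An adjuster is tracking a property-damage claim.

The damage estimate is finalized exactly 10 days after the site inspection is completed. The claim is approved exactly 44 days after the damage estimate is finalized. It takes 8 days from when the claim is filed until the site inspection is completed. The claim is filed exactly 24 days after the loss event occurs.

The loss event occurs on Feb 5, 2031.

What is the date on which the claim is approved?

The loss event occurs: Feb 5, 2031.
The claim is filed: Feb 5, 2031 + 24 days = Mar 1, 2031.
The site inspection is completed: Mar 1, 2031 + 8 days = Mar 9, 2031.
The damage estimate is finalized: Mar 9, 2031 + 10 days = Mar 19, 2031.
The claim is approved: Mar 19, 2031 + 44 days = May 2, 2031.

May 2, 2031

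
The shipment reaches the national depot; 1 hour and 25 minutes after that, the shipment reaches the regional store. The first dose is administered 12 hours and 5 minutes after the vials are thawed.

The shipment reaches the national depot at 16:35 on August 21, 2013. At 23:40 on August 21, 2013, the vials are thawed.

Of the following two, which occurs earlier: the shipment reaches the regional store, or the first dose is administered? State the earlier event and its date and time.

The shipment reaches the national depot: 16:35 Aug 21, 2013.
The shipment reaches the regional store: 16:35 Aug 21, 2013 + 1h25m = 18:00 Aug 21, 2013.
The vials are thawed: 23:40 Aug 21, 2013.
The first dose is administered: 23:40 Aug 21, 2013 + 12h05m = 11:45 Aug 22, 2013.
Comparing: the shipment reaches the regional store at 18:00 Aug 21, 2013 vs the first dose is administered at 11:45 Aug 22, 2013. Earlier: the shipment reaches the regional store.

The shipment reaches the regional store — 18:00 on August 21, 2013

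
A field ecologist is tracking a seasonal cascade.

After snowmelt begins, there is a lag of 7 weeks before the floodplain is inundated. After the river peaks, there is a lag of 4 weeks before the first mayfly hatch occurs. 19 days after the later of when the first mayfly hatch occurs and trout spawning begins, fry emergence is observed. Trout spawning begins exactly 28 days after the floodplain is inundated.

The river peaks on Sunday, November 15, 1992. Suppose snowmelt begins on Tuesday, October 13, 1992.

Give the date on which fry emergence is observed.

The river peaks: Nov 15, 1992.
The first mayfly hatch occurs: Nov 15, 1992 + 4 weeks = Dec 13, 1992.
Snowmelt begins: Oct 13, 1992.
The floodplain is inundated: Oct 13, 1992 + 7 weeks = Dec 1, 1992.
Trout spawning begins: Dec 1, 1992 + 28 days = Dec 29, 1992.
Both prerequisites met — the first mayfly hatch occurs (Dec 13, 1992), trout spawning begins (Dec 29, 1992); the later is Dec 29, 1992.
Fry emergence is observed: Dec 29, 1992 + 19 days = Jan 17, 1993.

Sunday, January 17, 1993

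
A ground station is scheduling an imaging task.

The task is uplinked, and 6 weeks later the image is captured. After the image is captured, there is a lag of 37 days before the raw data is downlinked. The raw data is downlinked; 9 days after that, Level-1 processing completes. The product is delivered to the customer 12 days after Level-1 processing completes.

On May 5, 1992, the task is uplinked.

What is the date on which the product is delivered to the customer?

The task is uplinked: May 5, 1992.
The image is captured: May 5, 1992 + 6 weeks = Jun 16, 1992.
The raw data is downlinked: Jun 16, 1992 + 37 days = Jul 23, 1992.
Level-1 processing completes: Jul 23, 1992 + 9 days = Aug 1, 1992.
The product is delivered to the customer: Aug 1, 1992 + 12 days = Aug 13, 1992.

Aug 13, 1992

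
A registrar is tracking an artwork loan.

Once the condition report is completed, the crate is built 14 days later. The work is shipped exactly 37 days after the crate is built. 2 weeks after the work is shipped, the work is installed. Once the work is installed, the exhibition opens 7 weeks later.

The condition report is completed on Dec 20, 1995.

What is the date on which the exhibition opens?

Apr 12, 1996

The condition report is completed: Dec 20, 1995.
The crate is built: Dec 20, 1995 + 14 days = Jan 3, 1996.
The work is shipped: Jan 3, 1996 + 37 days = Feb 9, 1996.
The work is installed: Feb 9, 1996 + 2 weeks = Feb 23, 1996.
The exhibition opens: Feb 23, 1996 + 7 weeks = Apr 12, 1996.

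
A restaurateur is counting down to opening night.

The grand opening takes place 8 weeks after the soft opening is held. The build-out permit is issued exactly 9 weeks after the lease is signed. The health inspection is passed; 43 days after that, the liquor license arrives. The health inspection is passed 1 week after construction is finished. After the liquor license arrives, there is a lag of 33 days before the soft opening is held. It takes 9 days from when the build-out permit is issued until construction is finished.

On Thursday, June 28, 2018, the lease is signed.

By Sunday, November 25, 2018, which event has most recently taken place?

The lease is signed: Jun 28, 2018.
The build-out permit is issued: Jun 28, 2018 + 9 weeks = Aug 30, 2018.
Construction is finished: Aug 30, 2018 + 9 days = Sep 8, 2018.
The health inspection is passed: Sep 8, 2018 + 1 week = Sep 15, 2018.
The liquor license arrives: Sep 15, 2018 + 43 days = Oct 28, 2018.
The soft opening is held: Oct 28, 2018 + 33 days = Nov 30, 2018.
The grand opening takes place: Nov 30, 2018 + 8 weeks = Jan 25, 2019.
Nov 25, 2018 falls between when the liquor license arrives (Oct 28, 2018) and when the soft opening is held (Nov 30, 2018).

The liquor license arrives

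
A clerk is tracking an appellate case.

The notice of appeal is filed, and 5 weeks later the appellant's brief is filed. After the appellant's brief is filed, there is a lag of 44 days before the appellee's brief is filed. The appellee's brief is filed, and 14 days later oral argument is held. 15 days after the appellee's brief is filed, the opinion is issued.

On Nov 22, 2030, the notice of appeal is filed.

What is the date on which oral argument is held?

Feb 23, 2031

The notice of appeal is filed: Nov 22, 2030.
The appellant's brief is filed: Nov 22, 2030 + 5 weeks = Dec 27, 2030.
The appellee's brief is filed: Dec 27, 2030 + 44 days = Feb 9, 2031.
Oral argument is held: Feb 9, 2031 + 14 days = Feb 23, 2031.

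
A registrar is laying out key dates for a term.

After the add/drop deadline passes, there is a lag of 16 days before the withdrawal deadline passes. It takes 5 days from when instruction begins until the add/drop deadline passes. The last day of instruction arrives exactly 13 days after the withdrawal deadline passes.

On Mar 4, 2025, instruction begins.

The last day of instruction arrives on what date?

Instruction begins: Mar 4, 2025.
The add/drop deadline passes: Mar 4, 2025 + 5 days = Mar 9, 2025.
The withdrawal deadline passes: Mar 9, 2025 + 16 days = Mar 25, 2025.
The last day of instruction arrives: Mar 25, 2025 + 13 days = Apr 7, 2025.

Apr 7, 2025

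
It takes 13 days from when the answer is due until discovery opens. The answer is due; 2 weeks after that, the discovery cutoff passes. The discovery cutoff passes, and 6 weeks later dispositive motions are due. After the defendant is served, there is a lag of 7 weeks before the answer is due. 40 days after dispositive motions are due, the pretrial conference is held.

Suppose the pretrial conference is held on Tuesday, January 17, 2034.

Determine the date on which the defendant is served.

Thursday, August 25, 2033

The pretrial conference is held: Jan 17, 2034.
Dispositive motions are due: Jan 17, 2034 − 40 days = Dec 8, 2033.
The discovery cutoff passes: Dec 8, 2033 − 6 weeks = Oct 27, 2033.
The answer is due: Oct 27, 2033 − 2 weeks = Oct 13, 2033.
The defendant is served: Oct 13, 2033 − 7 weeks = Aug 25, 2033.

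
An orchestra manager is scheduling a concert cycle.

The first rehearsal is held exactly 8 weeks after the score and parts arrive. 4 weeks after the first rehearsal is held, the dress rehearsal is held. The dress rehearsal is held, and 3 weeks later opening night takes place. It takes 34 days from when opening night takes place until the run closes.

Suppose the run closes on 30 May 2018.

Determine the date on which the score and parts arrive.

11 January 2018

The run closes: May 30, 2018.
Opening night takes place: May 30, 2018 − 34 days = Apr 26, 2018.
The dress rehearsal is held: Apr 26, 2018 − 3 weeks = Apr 5, 2018.
The first rehearsal is held: Apr 5, 2018 − 4 weeks = Mar 8, 2018.
The score and parts arrive: Mar 8, 2018 − 8 weeks = Jan 11, 2018.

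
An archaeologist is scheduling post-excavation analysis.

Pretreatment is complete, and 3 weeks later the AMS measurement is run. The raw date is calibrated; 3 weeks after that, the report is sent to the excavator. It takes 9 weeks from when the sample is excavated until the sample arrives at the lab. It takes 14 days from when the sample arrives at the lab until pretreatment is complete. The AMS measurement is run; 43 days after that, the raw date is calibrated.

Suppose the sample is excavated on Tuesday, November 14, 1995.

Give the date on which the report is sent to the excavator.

Wednesday, April 24, 1996

The sample is excavated: Nov 14, 1995.
The sample arrives at the lab: Nov 14, 1995 + 9 weeks = Jan 16, 1996.
Pretreatment is complete: Jan 16, 1996 + 14 days = Jan 30, 1996.
The AMS measurement is run: Jan 30, 1996 + 3 weeks = Feb 20, 1996.
The raw date is calibrated: Feb 20, 1996 + 43 days = Apr 3, 1996.
The report is sent to the excavator: Apr 3, 1996 + 3 weeks = Apr 24, 1996.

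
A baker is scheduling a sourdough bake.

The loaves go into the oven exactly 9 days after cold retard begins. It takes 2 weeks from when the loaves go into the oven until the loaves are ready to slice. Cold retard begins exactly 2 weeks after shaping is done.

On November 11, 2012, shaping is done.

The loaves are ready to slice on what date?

December 18, 2012

Shaping is done: Nov 11, 2012.
Cold retard begins: Nov 11, 2012 + 2 weeks = Nov 25, 2012.
The loaves go into the oven: Nov 25, 2012 + 9 days = Dec 4, 2012.
The loaves are ready to slice: Dec 4, 2012 + 2 weeks = Dec 18, 2012.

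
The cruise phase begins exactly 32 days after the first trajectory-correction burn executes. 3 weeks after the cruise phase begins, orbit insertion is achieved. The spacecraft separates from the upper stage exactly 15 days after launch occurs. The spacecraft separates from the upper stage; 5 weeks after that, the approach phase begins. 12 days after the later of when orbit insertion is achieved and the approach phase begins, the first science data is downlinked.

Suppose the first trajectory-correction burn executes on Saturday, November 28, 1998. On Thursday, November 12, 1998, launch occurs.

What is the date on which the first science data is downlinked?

Monday, February 1, 1999

The first trajectory-correction burn executes: Nov 28, 1998.
The cruise phase begins: Nov 28, 1998 + 32 days = Dec 30, 1998.
Orbit insertion is achieved: Dec 30, 1998 + 3 weeks = Jan 20, 1999.
Launch occurs: Nov 12, 1998.
The spacecraft separates from the upper stage: Nov 12, 1998 + 15 days = Nov 27, 1998.
The approach phase begins: Nov 27, 1998 + 5 weeks = Jan 1, 1999.
Both prerequisites met — orbit insertion is achieved (Jan 20, 1999), the approach phase begins (Jan 1, 1999); the later is Jan 20, 1999.
The first science data is downlinked: Jan 20, 1999 + 12 days = Feb 1, 1999.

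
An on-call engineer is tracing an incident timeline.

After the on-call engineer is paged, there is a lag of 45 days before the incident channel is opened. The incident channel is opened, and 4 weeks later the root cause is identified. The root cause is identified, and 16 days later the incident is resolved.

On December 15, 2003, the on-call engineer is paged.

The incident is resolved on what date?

The on-call engineer is paged: Dec 15, 2003.
The incident channel is opened: Dec 15, 2003 + 45 days = Jan 29, 2004.
The root cause is identified: Jan 29, 2004 + 4 weeks = Feb 26, 2004.
The incident is resolved: Feb 26, 2004 + 16 days = Mar 13, 2004.

March 13, 2004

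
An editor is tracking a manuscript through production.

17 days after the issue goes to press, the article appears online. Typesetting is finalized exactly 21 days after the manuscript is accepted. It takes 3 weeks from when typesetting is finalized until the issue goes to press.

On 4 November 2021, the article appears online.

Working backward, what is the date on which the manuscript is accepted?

6 September 2021

The article appears online: Nov 4, 2021.
The issue goes to press: Nov 4, 2021 − 17 days = Oct 18, 2021.
Typesetting is finalized: Oct 18, 2021 − 3 weeks = Sep 27, 2021.
The manuscript is accepted: Sep 27, 2021 − 21 days = Sep 6, 2021.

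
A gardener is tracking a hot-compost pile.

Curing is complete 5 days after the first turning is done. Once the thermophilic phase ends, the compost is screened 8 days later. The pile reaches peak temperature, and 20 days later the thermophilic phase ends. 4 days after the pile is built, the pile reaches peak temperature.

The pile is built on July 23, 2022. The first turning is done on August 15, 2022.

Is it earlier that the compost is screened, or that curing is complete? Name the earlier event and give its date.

The pile is built: Jul 23, 2022.
The pile reaches peak temperature: Jul 23, 2022 + 4 days = Jul 27, 2022.
The thermophilic phase ends: Jul 27, 2022 + 20 days = Aug 16, 2022.
The compost is screened: Aug 16, 2022 + 8 days = Aug 24, 2022.
The first turning is done: Aug 15, 2022.
Curing is complete: Aug 15, 2022 + 5 days = Aug 20, 2022.
Comparing: the compost is screened on Aug 24, 2022 vs curing is complete on Aug 20, 2022. Earlier: curing is complete.

Curing is complete — August 20, 2022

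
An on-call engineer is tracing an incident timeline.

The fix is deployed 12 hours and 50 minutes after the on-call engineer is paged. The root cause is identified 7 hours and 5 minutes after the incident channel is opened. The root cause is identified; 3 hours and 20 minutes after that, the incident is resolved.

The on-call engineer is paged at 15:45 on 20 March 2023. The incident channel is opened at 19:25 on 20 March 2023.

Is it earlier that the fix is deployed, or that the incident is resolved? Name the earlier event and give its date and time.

The fix is deployed — 04:35 on 21 March 2023

The on-call engineer is paged: 15:45 Mar 20, 2023.
The fix is deployed: 15:45 Mar 20, 2023 + 12h50m = 04:35 Mar 21, 2023.
The incident channel is opened: 19:25 Mar 20, 2023.
The root cause is identified: 19:25 Mar 20, 2023 + 7h05m = 02:30 Mar 21, 2023.
The incident is resolved: 02:30 Mar 21, 2023 + 3h20m = 05:50 Mar 21, 2023.
Comparing: the fix is deployed at 04:35 Mar 21, 2023 vs the incident is resolved at 05:50 Mar 21, 2023. Earlier: the fix is deployed.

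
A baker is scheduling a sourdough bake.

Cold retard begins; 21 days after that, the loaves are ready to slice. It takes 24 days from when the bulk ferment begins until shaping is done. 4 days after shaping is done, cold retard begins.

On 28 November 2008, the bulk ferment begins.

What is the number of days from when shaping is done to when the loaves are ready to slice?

25 days

Causal path: shaping is done → cold retard begins → the loaves are ready to slice.
Total delay along the path: 4 + 21 = 25 days.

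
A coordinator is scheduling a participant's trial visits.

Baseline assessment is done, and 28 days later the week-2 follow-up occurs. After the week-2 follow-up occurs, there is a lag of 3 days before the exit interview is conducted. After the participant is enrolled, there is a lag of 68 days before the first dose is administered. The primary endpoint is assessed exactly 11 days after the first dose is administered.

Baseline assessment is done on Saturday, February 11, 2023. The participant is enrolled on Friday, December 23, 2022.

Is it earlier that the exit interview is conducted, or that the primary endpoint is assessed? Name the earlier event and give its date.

Baseline assessment is done: Feb 11, 2023.
The week-2 follow-up occurs: Feb 11, 2023 + 28 days = Mar 11, 2023.
The exit interview is conducted: Mar 11, 2023 + 3 days = Mar 14, 2023.
The participant is enrolled: Dec 23, 2022.
The first dose is administered: Dec 23, 2022 + 68 days = Mar 1, 2023.
The primary endpoint is assessed: Mar 1, 2023 + 11 days = Mar 12, 2023.
Comparing: the exit interview is conducted on Mar 14, 2023 vs the primary endpoint is assessed on Mar 12, 2023. Earlier: the primary endpoint is assessed.

The primary endpoint is assessed — Sunday, March 12, 2023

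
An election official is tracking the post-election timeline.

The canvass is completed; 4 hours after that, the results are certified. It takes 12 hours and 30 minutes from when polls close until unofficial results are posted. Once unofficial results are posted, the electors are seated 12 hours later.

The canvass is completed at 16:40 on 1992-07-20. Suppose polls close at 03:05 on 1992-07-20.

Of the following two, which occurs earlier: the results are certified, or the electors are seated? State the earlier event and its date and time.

The canvass is completed: 16:40 Jul 20, 1992.
The results are certified: 16:40 Jul 20, 1992 + 4h = 20:40 Jul 20, 1992.
Polls close: 03:05 Jul 20, 1992.
Unofficial results are posted: 03:05 Jul 20, 1992 + 12h30m = 15:35 Jul 20, 1992.
The electors are seated: 15:35 Jul 20, 1992 + 12h = 03:35 Jul 21, 1992.
Comparing: the results are certified at 20:40 Jul 20, 1992 vs the electors are seated at 03:35 Jul 21, 1992. Earlier: the results are certified.

The results are certified — 20:40 on 1992-07-20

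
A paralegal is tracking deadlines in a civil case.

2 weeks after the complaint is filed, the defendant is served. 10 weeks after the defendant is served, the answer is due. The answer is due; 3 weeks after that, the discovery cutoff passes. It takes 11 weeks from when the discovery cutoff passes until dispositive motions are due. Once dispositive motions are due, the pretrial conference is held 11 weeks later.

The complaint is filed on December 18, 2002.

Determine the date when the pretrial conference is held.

The complaint is filed: Dec 18, 2002.
The defendant is served: Dec 18, 2002 + 2 weeks = Jan 1, 2003.
The answer is due: Jan 1, 2003 + 10 weeks = Mar 12, 2003.
The discovery cutoff passes: Mar 12, 2003 + 3 weeks = Apr 2, 2003.
Dispositive motions are due: Apr 2, 2003 + 11 weeks = Jun 18, 2003.
The pretrial conference is held: Jun 18, 2003 + 11 weeks = Sep 3, 2003.

September 3, 2003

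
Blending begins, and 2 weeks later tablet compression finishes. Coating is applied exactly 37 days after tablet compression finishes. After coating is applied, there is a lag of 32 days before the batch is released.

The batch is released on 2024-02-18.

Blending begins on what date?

2023-11-27

The batch is released: Feb 18, 2024.
Coating is applied: Feb 18, 2024 − 32 days = Jan 17, 2024.
Tablet compression finishes: Jan 17, 2024 − 37 days = Dec 11, 2023.
Blending begins: Dec 11, 2023 − 2 weeks = Nov 27, 2023.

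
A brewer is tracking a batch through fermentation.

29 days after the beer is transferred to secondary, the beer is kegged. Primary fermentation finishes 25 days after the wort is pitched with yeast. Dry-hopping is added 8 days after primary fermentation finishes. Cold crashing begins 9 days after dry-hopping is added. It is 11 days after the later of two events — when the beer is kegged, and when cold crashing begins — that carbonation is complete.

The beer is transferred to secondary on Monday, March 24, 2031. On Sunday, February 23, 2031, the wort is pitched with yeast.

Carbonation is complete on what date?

Saturday, May 3, 2031

The beer is transferred to secondary: Mar 24, 2031.
The beer is kegged: Mar 24, 2031 + 29 days = Apr 22, 2031.
The wort is pitched with yeast: Feb 23, 2031.
Primary fermentation finishes: Feb 23, 2031 + 25 days = Mar 20, 2031.
Dry-hopping is added: Mar 20, 2031 + 8 days = Mar 28, 2031.
Cold crashing begins: Mar 28, 2031 + 9 days = Apr 6, 2031.
Both prerequisites met — the beer is kegged (Apr 22, 2031), cold crashing begins (Apr 6, 2031); the later is Apr 22, 2031.
Carbonation is complete: Apr 22, 2031 + 11 days = May 3, 2031.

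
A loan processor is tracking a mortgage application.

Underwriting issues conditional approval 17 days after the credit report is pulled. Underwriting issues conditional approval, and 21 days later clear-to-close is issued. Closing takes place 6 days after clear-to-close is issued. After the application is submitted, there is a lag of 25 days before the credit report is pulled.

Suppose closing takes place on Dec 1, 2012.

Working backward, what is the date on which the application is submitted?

Closing takes place: Dec 1, 2012.
Clear-to-close is issued: Dec 1, 2012 − 6 days = Nov 25, 2012.
Underwriting issues conditional approval: Nov 25, 2012 − 21 days = Nov 4, 2012.
The credit report is pulled: Nov 4, 2012 − 17 days = Oct 18, 2012.
The application is submitted: Oct 18, 2012 − 25 days = Sep 23, 2012.

Sep 23, 2012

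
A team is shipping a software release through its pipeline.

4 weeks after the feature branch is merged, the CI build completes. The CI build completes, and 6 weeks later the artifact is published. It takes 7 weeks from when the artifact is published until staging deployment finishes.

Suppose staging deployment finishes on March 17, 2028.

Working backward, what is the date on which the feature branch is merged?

November 19, 2027

Staging deployment finishes: Mar 17, 2028.
The artifact is published: Mar 17, 2028 − 7 weeks = Jan 28, 2028.
The CI build completes: Jan 28, 2028 − 6 weeks = Dec 17, 2027.
The feature branch is merged: Dec 17, 2027 − 4 weeks = Nov 19, 2027.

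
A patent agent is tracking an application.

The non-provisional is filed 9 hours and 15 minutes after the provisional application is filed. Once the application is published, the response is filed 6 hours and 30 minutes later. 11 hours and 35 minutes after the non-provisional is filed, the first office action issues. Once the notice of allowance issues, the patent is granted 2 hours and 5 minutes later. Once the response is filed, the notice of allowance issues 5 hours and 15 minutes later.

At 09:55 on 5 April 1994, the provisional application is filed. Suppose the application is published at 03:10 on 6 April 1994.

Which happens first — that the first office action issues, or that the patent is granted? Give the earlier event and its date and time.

The provisional application is filed: 09:55 Apr 5, 1994.
The non-provisional is filed: 09:55 Apr 5, 1994 + 9h15m = 19:10 Apr 5, 1994.
The first office action issues: 19:10 Apr 5, 1994 + 11h35m = 06:45 Apr 6, 1994.
The application is published: 03:10 Apr 6, 1994.
The response is filed: 03:10 Apr 6, 1994 + 6h30m = 09:40 Apr 6, 1994.
The notice of allowance issues: 09:40 Apr 6, 1994 + 5h15m = 14:55 Apr 6, 1994.
The patent is granted: 14:55 Apr 6, 1994 + 2h05m = 17:00 Apr 6, 1994.
Comparing: the first office action issues at 06:45 Apr 6, 1994 vs the patent is granted at 17:00 Apr 6, 1994. Earlier: the first office action issues.

The first office action issues — 06:45 on 6 April 1994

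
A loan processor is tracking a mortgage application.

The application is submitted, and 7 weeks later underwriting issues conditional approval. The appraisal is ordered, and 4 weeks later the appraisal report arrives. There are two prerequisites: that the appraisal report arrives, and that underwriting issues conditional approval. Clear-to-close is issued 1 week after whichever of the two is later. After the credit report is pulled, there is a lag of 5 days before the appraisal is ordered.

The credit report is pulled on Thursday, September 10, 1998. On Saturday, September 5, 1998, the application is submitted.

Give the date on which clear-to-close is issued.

The credit report is pulled: Sep 10, 1998.
The appraisal is ordered: Sep 10, 1998 + 5 days = Sep 15, 1998.
The appraisal report arrives: Sep 15, 1998 + 4 weeks = Oct 13, 1998.
The application is submitted: Sep 5, 1998.
Underwriting issues conditional approval: Sep 5, 1998 + 7 weeks = Oct 24, 1998.
Both prerequisites met — the appraisal report arrives (Oct 13, 1998), underwriting issues conditional approval (Oct 24, 1998); the later is Oct 24, 1998.
Clear-to-close is issued: Oct 24, 1998 + 1 week = Oct 31, 1998.

Saturday, October 31, 1998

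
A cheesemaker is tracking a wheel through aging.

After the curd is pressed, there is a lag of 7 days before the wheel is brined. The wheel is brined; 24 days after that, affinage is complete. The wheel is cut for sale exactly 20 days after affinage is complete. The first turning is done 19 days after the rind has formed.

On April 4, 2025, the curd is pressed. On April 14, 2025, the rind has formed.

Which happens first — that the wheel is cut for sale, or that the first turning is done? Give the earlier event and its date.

The curd is pressed: Apr 4, 2025.
The wheel is brined: Apr 4, 2025 + 7 days = Apr 11, 2025.
Affinage is complete: Apr 11, 2025 + 24 days = May 5, 2025.
The wheel is cut for sale: May 5, 2025 + 20 days = May 25, 2025.
The rind has formed: Apr 14, 2025.
The first turning is done: Apr 14, 2025 + 19 days = May 3, 2025.
Comparing: the wheel is cut for sale on May 25, 2025 vs the first turning is done on May 3, 2025. Earlier: the first turning is done.

The first turning is done — May 3, 2025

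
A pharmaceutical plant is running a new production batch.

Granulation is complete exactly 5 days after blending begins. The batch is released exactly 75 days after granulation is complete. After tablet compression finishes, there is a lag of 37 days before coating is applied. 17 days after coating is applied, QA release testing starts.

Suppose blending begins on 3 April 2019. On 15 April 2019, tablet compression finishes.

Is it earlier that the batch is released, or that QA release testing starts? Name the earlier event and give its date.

Blending begins: Apr 3, 2019.
Granulation is complete: Apr 3, 2019 + 5 days = Apr 8, 2019.
The batch is released: Apr 8, 2019 + 75 days = Jun 22, 2019.
Tablet compression finishes: Apr 15, 2019.
Coating is applied: Apr 15, 2019 + 37 days = May 22, 2019.
QA release testing starts: May 22, 2019 + 17 days = Jun 8, 2019.
Comparing: the batch is released on Jun 22, 2019 vs QA release testing starts on Jun 8, 2019. Earlier: QA release testing starts.

QA release testing starts — 8 June 2019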